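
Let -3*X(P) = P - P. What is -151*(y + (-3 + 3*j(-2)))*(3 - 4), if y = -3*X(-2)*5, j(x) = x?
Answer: -1359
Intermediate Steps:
X(P) = 0 (X(P) = -(P - P)/3 = -⅓*0 = 0)
y = 0 (y = -3*0*5 = 0*5 = 0)
-151*(y + (-3 + 3*j(-2)))*(3 - 4) = -151*(0 + (-3 + 3*(-2)))*(3 - 4) = -151*(0 + (-3 - 6))*(-1) = -151*(0 - 9)*(-1) = -(-1359)*(-1) = -151*9 = -1359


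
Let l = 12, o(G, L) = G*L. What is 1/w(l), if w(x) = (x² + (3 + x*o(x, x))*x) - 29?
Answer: 1/20887 ≈ 4.7877e-5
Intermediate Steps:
w(x) = -29 + x² + x*(3 + x³) (w(x) = (x² + (3 + x*(x*x))*x) - 29 = (x² + (3 + x*x²)*x) - 29 = (x² + (3 + x³)*x) - 29 = (x² + x*(3 + x³)) - 29 = -29 + x² + x*(3 + x³))
1/w(l) = 1/(-29 + 12² + 12⁴ + 3*12) = 1/(-29 + 144 + 20736 + 36) = 1/20887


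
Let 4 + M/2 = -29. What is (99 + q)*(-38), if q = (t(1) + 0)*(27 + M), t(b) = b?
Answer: -2280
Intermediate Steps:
M = -66 (M = -8 + 2*(-29) = -8 - 58 = -66)
q = -39 (q = (1 + 0)*(27 - 66) = 1*(-39) = -39)
(99 + q)*(-38) = (99 - 39)*(-38) = 60*(-38) = -2280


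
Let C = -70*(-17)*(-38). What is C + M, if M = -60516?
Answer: -105736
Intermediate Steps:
C = -45220 (C = 1190*(-38) = -45220)
C + M = -45220 - 60516 = -105736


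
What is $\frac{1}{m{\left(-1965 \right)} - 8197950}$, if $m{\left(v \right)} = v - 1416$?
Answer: $- \frac{1}{8201331} \approx -1.2193 \cdot 10^{-7}$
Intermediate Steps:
$m{\left(v \right)} = -1416 + v$
$\frac{1}{m{\left(-1965 \right)} - 8197950} = \frac{1}{\left(-1416 - 1965\right) - 8197950} = \frac{1}{-3381 - 8197950} = \frac{1}{-8201331} = - \frac{1}{8201331}$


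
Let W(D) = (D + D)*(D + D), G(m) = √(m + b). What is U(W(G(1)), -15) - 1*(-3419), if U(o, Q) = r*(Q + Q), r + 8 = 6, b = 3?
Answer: 3479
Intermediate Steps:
r = -2 (r = -8 + 6 = -2)
G(m) = √(3 + m) (G(m) = √(m + 3) = √(3 + m))
W(D) = 4*D² (W(D) = (2*D)*(2*D) = 4*D²)
U(o, Q) = -4*Q (U(o, Q) = -2*(Q + Q) = -4*Q)
U(W(G(1)), -15) - 1*(-3419) = -4*(-15) - 1*(-3419) = 60 + 3419 = 3479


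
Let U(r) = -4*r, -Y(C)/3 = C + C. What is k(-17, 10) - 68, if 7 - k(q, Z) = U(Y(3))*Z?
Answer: -781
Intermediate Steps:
Y(C) = -6*C (Y(C) = -3*(C + C) = -6*C)
k(q, Z) = 7 - 72*Z (k(q, Z) = 7 - (-(-24)*3)*Z = 7 - (-4*(-18))*Z = 7 - 72*Z)
k(-17, 10) - 68 = (7 - 72*10) - 68 = (7 - 720) - 68 = -713 - 68 = -781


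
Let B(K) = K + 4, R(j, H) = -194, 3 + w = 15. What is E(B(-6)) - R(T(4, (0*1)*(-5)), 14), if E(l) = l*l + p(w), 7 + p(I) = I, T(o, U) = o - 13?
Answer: 203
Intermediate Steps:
T(o, U) = -13 + o
w = 12 (w = -3 + 15 = 12)
p(I) = -7 + I
B(K) = 4 + K
E(l) = 5 + l² (E(l) = l*l + (-7 + 12) = l² + 5 = 5 + l²)
E(B(-6)) - R(T(4, (0*1)*(-5)), 14) = (5 + (4 - 6)²) - 1*(-194) = (5 + (-2)²) + 194 = (5 + 4) + 194 = 9 + 194 = 203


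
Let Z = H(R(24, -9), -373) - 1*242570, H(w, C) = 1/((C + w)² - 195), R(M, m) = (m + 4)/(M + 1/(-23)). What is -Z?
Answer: 10243193770518329/42227784849 ≈ 2.4257e+5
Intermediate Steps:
R(M, m) = (4 + m)/(-1/23 + M) (R(M, m) = (4 + m)/(M - 1/23) = (4 + m)/(-1/23 + M))
H(w, C) = 1/(-195 + (C + w)²)
Z = -10243193770518329/42227784849 (Z = 1/(-195 + (-373 + 23*(4 - 9)/(-1 + 23*24))²) - 1*242570 = 1/(-195 + (-373 + 23*(-5)/(-1 + 552))²) - 242570 = 1/(-195 + (-373 + 23*(-5)/551)²) - 242570 = 1/(-195 + (-373 + 23*(1/551)*(-5))²) - 242570 = 1/(-195 + (-373 - 115/551)²) - 242570 = 1/(-195 + (-205638/551)²) - 242570 = 1/(-195 + 42286987044/303601) - 242570 = 1/(42227784849/303601) - 242570 = 303601/42227784849 - 242570 = -10243193770518329/42227784849 ≈ -2.4257e+5)
-Z = -1*(-10243193770518329/42227784849) = 10243193770518329/42227784849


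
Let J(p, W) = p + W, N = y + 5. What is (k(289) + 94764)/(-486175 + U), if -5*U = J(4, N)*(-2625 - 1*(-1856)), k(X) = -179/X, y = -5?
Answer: -136933085/701633911 ≈ -0.19516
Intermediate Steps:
N = 0 (N = -5 + 5 = 0)
J(p, W) = W + p
U = 3076/5 (U = -(0 + 4)*(-2625 - 1*(-1856))/5 = -4*(-2625 + 1856)/5 = -4*(-769)/5 = -1/5*(-3076) = 3076/5 ≈ 615.20)
(k(289) + 94764)/(-486175 + U) = (-179/289 + 94764)/(-486175 + 3076/5) = (-179*1/289 + 94764)/(-2427799/5) = (-179/289 + 94764)*(-5/2427799) = (27386617/289)*(-5/2427799) = -136933085/701633911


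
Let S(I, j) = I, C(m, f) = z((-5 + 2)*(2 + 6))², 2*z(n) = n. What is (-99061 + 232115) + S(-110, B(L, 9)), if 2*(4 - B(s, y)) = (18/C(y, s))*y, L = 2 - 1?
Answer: 132944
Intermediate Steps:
L = 1
z(n) = n/2
C(m, f) = 144 (C(m, f) = (((-5 + 2)*(2 + 6))/2)² = ((-3*8)/2)² = ((½)*(-24))² = (-12)² = 144)
B(s, y) = 4 - y/16 (B(s, y) = 4 - 18/144*y/2 = 4 - 18*(1/144)*y/2 = 4 - y/16)
(-99061 + 232115) + S(-110, B(L, 9)) = (-99061 + 232115) - 110 = 133054 - 110 = 132944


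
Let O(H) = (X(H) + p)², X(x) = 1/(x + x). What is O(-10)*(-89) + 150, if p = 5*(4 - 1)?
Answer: -7896689/400 ≈ -19742.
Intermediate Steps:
p = 15 (p = 5*3 = 15)
X(x) = 1/(2*x)
O(H) = (15 + 1/(2*H))² (O(H) = (1/(2*H) + 15)² = (15 + 1/(2*H))²)
O(-10)*(-89) + 150 = ((¼)*(1 + 30*(-10))²/(-10)²)*(-89) + 150 = ((¼)*(1/100)*(1 - 300)²)*(-89) + 150 = ((¼)*(1/100)*(-299)²)*(-89) + 150 = ((¼)*(1/100)*89401)*(-89) + 150 = (89401/400)*(-89) + 150 = -7956689/400 + 150 = -7896689/400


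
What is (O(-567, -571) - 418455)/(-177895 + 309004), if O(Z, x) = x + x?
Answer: -419597/131109 ≈ -3.2004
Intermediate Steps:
O(Z, x) = 2*x
(O(-567, -571) - 418455)/(-177895 + 309004) = (2*(-571) - 418455)/(-177895 + 309004) = (-1142 - 418455)/131109 = -419597*1/131109 = -419597/131109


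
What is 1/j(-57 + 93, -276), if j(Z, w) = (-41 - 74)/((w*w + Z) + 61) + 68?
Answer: 76273/5186449 ≈ 0.014706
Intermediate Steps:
j(Z, w) = 68 - 115/(61 + Z + w²) (j(Z, w) = -115/((w² + Z) + 61) + 68 = -115/((Z + w²) + 61) + 68 = -115/(61 + Z + w²) + 68 = 68 - 115/(61 + Z + w²))
1/j(-57 + 93, -276) = 1/((4033 + 68*(-57 + 93) + 68*(-276)²)/(61 + (-57 + 93) + (-276)²)) = 1/((4033 + 68*36 + 68*76176)/(61 + 36 + 76176)) = 1/((4033 + 2448 + 5179968)/76273) = 1/((1/76273)*5186449) = 1/(5186449/76273) = 76273/5186449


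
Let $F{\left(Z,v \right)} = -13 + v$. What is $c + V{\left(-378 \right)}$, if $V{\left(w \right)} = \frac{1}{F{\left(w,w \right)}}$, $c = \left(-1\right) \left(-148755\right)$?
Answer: $\frac{58163204}{391} \approx 1.4876 \cdot 10^{5}$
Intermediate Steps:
$c = 148755$
$V{\left(w \right)} = \frac{1}{-13 + w}$
$c + V{\left(-378 \right)} = 148755 + \frac{1}{-13 - 378} = 148755 + \frac{1}{-391} = 148755 - \frac{1}{391} = \frac{58163204}{391}$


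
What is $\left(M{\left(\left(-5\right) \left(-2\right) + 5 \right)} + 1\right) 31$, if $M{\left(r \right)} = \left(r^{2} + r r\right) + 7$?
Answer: $14198$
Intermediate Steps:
$M{\left(r \right)} = 7 + 2 r^{2}$ ($M{\left(r \right)} = \left(r^{2} + r^{2}\right) + 7 = 2 r^{2} + 7 = 7 + 2 r^{2}$)
$\left(M{\left(\left(-5\right) \left(-2\right) + 5 \right)} + 1\right) 31 = \left(\left(7 + 2 \left(\left(-5\right) \left(-2\right) + 5\right)^{2}\right) + 1\right) 31 = \left(\left(7 + 2 \left(10 + 5\right)^{2}\right) + 1\right) 31 = \left(\left(7 + 2 \cdot 15^{2}\right) + 1\right) 31 = \left(\left(7 + 2 \cdot 225\right) + 1\right) 31 = \left(\left(7 + 450\right) + 1\right) 31 = \left(457 + 1\right) 31 = 458 \cdot 31 = 14198$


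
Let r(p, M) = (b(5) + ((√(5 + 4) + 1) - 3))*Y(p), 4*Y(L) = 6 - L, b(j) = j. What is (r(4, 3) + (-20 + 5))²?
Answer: 144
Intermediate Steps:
Y(L) = 3/2 - L/4 (Y(L) = (6 - L)/4 = 3/2 - L/4)
r(p, M) = 9 - 3*p/2 (r(p, M) = (5 + ((√(5 + 4) + 1) - 3))*(3/2 - p/4) = (5 + ((√9 + 1) - 3))*(3/2 - p/4) = (5 + ((3 + 1) - 3))*(3/2 - p/4) = (5 + (4 - 3))*(3/2 - p/4) = (5 + 1)*(3/2 - p/4) = 6*(3/2 - p/4) = 9 - 3*p/2)
(r(4, 3) + (-20 + 5))² = ((9 - 3/2*4) + (-20 + 5))² = ((9 - 6) - 15)² = (3 - 15)² = (-12)² = 144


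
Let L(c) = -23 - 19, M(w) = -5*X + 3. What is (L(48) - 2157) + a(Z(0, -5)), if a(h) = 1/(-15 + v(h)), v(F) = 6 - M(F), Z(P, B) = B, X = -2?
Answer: -48379/22 ≈ -2199.0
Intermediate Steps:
M(w) = 13 (M(w) = -5*(-2) + 3 = 10 + 3 = 13)
v(F) = -7 (v(F) = 6 - 1*13 = 6 - 13 = -7)
a(h) = -1/22 (a(h) = 1/(-15 - 7) = 1/(-22) = -1/22)
L(c) = -42
(L(48) - 2157) + a(Z(0, -5)) = (-42 - 2157) - 1/22 = -2199 - 1/22 = -48379/22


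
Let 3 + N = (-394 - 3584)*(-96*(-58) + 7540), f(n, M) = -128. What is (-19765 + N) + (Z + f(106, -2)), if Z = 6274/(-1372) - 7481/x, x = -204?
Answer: -3649983575431/69972 ≈ -5.2163e+7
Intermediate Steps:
Z = 2246009/69972 (Z = 6274/(-1372) - 7481/(-204) = 6274*(-1/1372) - 7481*(-1/204) = -3137/686 + 7481/204 = 2246009/69972 ≈ 32.099)
N = -52143627 (N = -3 + (-394 - 3584)*(-96*(-58) + 7540) = -3 - 3978*(5568 + 7540) = -3 - 3978*13108 = -3 - 52143624 = -52143627)
(-19765 + N) + (Z + f(106, -2)) = (-19765 - 52143627) + (2246009/69972 - 128) = -52163392 - 6710407/69972 = -3649983575431/69972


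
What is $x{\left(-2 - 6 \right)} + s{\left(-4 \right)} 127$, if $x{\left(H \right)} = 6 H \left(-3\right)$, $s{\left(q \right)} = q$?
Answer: $-364$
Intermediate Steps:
$x{\left(H \right)} = - 18 H$
$x{\left(-2 - 6 \right)} + s{\left(-4 \right)} 127 = - 18 \left(-2 - 6\right) - 508 = \left(-18\right) \left(-8\right) - 508 = 144 - 508 = -364$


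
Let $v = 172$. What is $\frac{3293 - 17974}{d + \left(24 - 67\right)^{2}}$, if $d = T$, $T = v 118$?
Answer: $- \frac{14681}{22145} \approx -0.66295$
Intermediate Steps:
$T = 20296$ ($T = 172 \cdot 118 = 20296$)
$d = 20296$
$\frac{3293 - 17974}{d + \left(24 - 67\right)^{2}} = \frac{3293 - 17974}{20296 + \left(24 - 67\right)^{2}} = - \frac{14681}{20296 + \left(-43\right)^{2}} = - \frac{14681}{20296 + 1849} = - \frac{14681}{22145}$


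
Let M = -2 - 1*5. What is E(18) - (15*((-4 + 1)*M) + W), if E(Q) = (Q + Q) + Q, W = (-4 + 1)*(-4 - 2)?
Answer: -279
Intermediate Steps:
M = -7 (M = -2 - 5 = -7)
W = 18 (W = -3*(-6) = 18)
E(Q) = 3*Q (E(Q) = 2*Q + Q = 3*Q)
E(18) - (15*((-4 + 1)*M) + W) = 3*18 - (15*((-4 + 1)*(-7)) + 18) = 54 - (15*(-3*(-7)) + 18) = 54 - (15*21 + 18) = 54 - (315 + 18) = 54 - 1*333 = 54 - 333 = -279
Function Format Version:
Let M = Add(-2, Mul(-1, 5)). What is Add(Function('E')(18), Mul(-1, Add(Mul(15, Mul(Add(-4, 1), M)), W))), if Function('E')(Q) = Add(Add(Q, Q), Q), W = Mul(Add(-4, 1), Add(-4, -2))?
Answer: -279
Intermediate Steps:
M = -7 (M = Add(-2, -5) = -7)
W = 18 (W = Mul(-3, -6) = 18)
Function('E')(Q) = Mul(3, Q) (Function('E')(Q) = Add(Mul(2, Q), Q) = Mul(3, Q))
Add(Function('E')(18), Mul(-1, Add(Mul(15, Mul(Add(-4, 1), M)), W))) = Add(Mul(3, 18), Mul(-1, Add(Mul(15, Mul(Add(-4, 1), -7)), 18))) = Add(54, Mul(-1, Add(Mul(15, Mul(-3, -7)), 18))) = Add(54, Mul(-1, Add(Mul(15, 21), 18))) = Add(54, Mul(-1, Add(315, 18))) = Add(54, Mul(-1, 333)) = Add(54, -333) = -279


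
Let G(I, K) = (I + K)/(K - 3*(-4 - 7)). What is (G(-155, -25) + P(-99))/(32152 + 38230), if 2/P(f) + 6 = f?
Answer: -4729/14780220 ≈ -0.00031995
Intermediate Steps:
G(I, K) = (I + K)/(33 + K) (G(I, K) = (I + K)/(K - 3*(-11)) = (I + K)/(K + 33) = (I + K)/(33 + K))
P(f) = 2/(-6 + f)
(G(-155, -25) + P(-99))/(32152 + 38230) = ((-155 - 25)/(33 - 25) + 2/(-6 - 99))/(32152 + 38230) = (-180/8 + 2/(-105))/70382 = ((⅛)*(-180) + 2*(-1/105))*(1/70382) = (-45/2 - 2/105)*(1/70382) = -4729/210*1/70382 = -4729/14780220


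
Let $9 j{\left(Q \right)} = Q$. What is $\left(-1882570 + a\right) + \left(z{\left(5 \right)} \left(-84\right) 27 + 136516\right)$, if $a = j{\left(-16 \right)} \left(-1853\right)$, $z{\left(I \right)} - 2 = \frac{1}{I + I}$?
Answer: $- \frac{78638516}{45} \approx -1.7475 \cdot 10^{6}$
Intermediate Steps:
$z{\left(I \right)} = 2 + \frac{1}{2 I}$ ($z{\left(I \right)} = 2 + \frac{1}{I + I} = 2 + \frac{1}{2 I}$)
$j{\left(Q \right)} = \frac{Q}{9}$
$a = \frac{29648}{9}$ ($a = \frac{1}{9} \left(-16\right) \left(-1853\right) = \left(- \frac{16}{9}\right) \left(-1853\right) = \frac{29648}{9} \approx 3294.2$)
$\left(-1882570 + a\right) + \left(z{\left(5 \right)} \left(-84\right) 27 + 136516\right) = \left(-1882570 + \frac{29648}{9}\right) + \left(\left(2 + \frac{1}{2 \cdot 5}\right) \left(-84\right) 27 + 136516\right) = - \frac{16913482}{9} + \left(\left(2 + \frac{1}{2} \cdot \frac{1}{5}\right) \left(-84\right) 27 + 136516\right) = - \frac{16913482}{9} + \left(\left(2 + \frac{1}{10}\right) \left(-84\right) 27 + 136516\right) = - \frac{16913482}{9} + \left(\frac{21}{10} \left(-84\right) 27 + 136516\right) = - \frac{16913482}{9} + \left(\left(- \frac{882}{5}\right) 27 + 136516\right) = - \frac{16913482}{9} + \left(- \frac{23814}{5} + 136516\right) = - \frac{16913482}{9} + \frac{658766}{5} = - \frac{78638516}{45}$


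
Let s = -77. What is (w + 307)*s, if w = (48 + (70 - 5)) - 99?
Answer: -24717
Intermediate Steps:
w = 14 (w = (48 + 65) - 99 = 113 - 99 = 14)
(w + 307)*s = (14 + 307)*(-77) = 321*(-77) = -24717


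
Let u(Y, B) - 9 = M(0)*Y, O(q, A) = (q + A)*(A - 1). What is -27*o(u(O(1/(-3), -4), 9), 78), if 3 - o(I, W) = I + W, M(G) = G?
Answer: 2268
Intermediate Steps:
O(q, A) = (-1 + A)*(A + q) (O(q, A) = (A + q)*(-1 + A) = (-1 + A)*(A + q))
u(Y, B) = 9 (u(Y, B) = 9 + 0*Y = 9 + 0 = 9)
o(I, W) = 3 - I - W (o(I, W) = 3 - (I + W) = 3 + (-I - W) = 3 - I - W)
-27*o(u(O(1/(-3), -4), 9), 78) = -27*(3 - 1*9 - 1*78) = -27*(3 - 9 - 78) = -27*(-84) = 2268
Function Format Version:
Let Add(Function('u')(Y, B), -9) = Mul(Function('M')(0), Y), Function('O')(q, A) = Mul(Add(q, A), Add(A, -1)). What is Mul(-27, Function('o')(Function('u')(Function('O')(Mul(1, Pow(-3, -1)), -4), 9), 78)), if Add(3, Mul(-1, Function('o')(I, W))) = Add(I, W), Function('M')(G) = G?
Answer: 2268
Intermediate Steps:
Function('O')(q, A) = Mul(Add(-1, A), Add(A, q)) (Function('O')(q, A) = Mul(Add(A, q), Add(-1, A)) = Mul(Add(-1, A), Add(A, q)))
Function('u')(Y, B) = 9 (Function('u')(Y, B) = Add(9, Mul(0, Y)) = Add(9, 0) = 9)
Function('o')(I, W) = Add(3, Mul(-1, I), Mul(-1, W)) (Function('o')(I, W) = Add(3, Mul(-1, Add(I, W))) = Add(3, Add(Mul(-1, I), Mul(-1, W))) = Add(3, Mul(-1, I), Mul(-1, W)))
Mul(-27, Function('o')(Function('u')(Function('O')(Mul(1, Pow(-3, -1)), -4), 9), 78)) = Mul(-27, Add(3, Mul(-1, 9), Mul(-1, 78))) = Mul(-27, Add(3, -9, -78)) = Mul(-27, -84) = 2268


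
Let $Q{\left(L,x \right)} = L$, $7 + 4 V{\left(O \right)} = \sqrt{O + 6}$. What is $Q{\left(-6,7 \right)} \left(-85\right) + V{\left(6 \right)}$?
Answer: $\frac{2033}{4} + \frac{\sqrt{3}}{2} \approx 509.12$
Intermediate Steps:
$V{\left(O \right)} = - \frac{7}{4} + \frac{\sqrt{6 + O}}{4}$ ($V{\left(O \right)} = - \frac{7}{4} + \frac{\sqrt{O + 6}}{4} = - \frac{7}{4} + \frac{\sqrt{6 + O}}{4}$)
$Q{\left(-6,7 \right)} \left(-85\right) + V{\left(6 \right)} = \left(-6\right) \left(-85\right) - \left(\frac{7}{4} - \frac{\sqrt{6 + 6}}{4}\right) = 510 - \left(\frac{7}{4} - \frac{\sqrt{12}}{4}\right) = 510 - \left(\frac{7}{4} - \frac{2 \sqrt{3}}{4}\right) = 510 - \left(\frac{7}{4} - \frac{\sqrt{3}}{2}\right) = \frac{2033}{4} + \frac{\sqrt{3}}{2}$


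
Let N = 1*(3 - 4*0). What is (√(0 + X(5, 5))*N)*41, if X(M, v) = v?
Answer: 123*√5 ≈ 275.04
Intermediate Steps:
N = 3 (N = 1*(3 + 0) = 1*3 = 3)
(√(0 + X(5, 5))*N)*41 = (√(0 + 5)*3)*41 = (√5*3)*41 = (3*√5)*41 = 123*√5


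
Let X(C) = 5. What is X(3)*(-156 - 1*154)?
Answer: -1550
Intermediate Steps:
X(3)*(-156 - 1*154) = 5*(-156 - 1*154) = 5*(-156 - 154) = 5*(-310) = -1550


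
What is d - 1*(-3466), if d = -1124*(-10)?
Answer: 14706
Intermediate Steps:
d = 11240
d - 1*(-3466) = 11240 - 1*(-3466) = 11240 + 3466 = 14706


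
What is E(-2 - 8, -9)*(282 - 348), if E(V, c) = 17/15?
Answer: -374/5 ≈ -74.800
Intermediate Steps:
E(V, c) = 17/15 (E(V, c) = 17*(1/15) = 17/15)
E(-2 - 8, -9)*(282 - 348) = 17*(282 - 348)/15 = (17/15)*(-66) = -374/5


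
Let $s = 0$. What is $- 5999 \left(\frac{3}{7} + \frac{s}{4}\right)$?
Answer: $-2571$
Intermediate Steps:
$- 5999 \left(\frac{3}{7} + \frac{s}{4}\right) = - 5999 \left(\frac{3}{7} + \frac{0}{4}\right) = - 5999 \left(3 \cdot \frac{1}{7} + 0 \cdot \frac{1}{4}\right) = - 5999 \left(\frac{3}{7} + 0\right) = \left(-5999\right) \frac{3}{7} = -2571$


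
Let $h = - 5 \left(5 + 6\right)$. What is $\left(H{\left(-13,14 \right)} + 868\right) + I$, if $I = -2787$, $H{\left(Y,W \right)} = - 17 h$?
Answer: $-984$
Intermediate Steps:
$h = -55$ ($h = \left(-5\right) 11 = -55$)
$H{\left(Y,W \right)} = 935$ ($H{\left(Y,W \right)} = \left(-17\right) \left(-55\right) = 935$)
$\left(H{\left(-13,14 \right)} + 868\right) + I = \left(935 + 868\right) - 2787 = 1803 - 2787 = -984$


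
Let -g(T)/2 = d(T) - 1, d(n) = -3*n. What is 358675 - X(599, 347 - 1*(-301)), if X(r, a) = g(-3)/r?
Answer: 214846341/599 ≈ 3.5868e+5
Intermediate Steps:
g(T) = 2 + 6*T (g(T) = -2*(-3*T - 1) = -2*(-1 - 3*T) = 2 + 6*T)
X(r, a) = -16/r (X(r, a) = (2 + 6*(-3))/r = (2 - 18)/r = -16/r)
358675 - X(599, 347 - 1*(-301)) = 358675 - (-16)/599 = 358675 - 1*(-16/599) = 358675 + 16/599 = 214846341/599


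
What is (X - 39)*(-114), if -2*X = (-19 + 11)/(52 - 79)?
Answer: 40166/9 ≈ 4462.9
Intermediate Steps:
X = -4/27 (X = -(-19 + 11)/(2*(52 - 79)) = -(-4)/(-27) = -(-4)*(-1)/27 = -½*8/27 = -4/27 ≈ -0.14815)
(X - 39)*(-114) = (-4/27 - 39)*(-114) = -1057/27*(-114) = 40166/9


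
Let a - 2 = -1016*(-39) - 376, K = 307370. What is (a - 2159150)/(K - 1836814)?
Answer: 529975/382361 ≈ 1.3861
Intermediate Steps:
a = 39250 (a = 2 + (-1016*(-39) - 376) = 2 + (39624 - 376) = 2 + 39248 = 39250)
(a - 2159150)/(K - 1836814) = (39250 - 2159150)/(307370 - 1836814) = -2119900/(-1529444) = -2119900*(-1/1529444) = 529975/382361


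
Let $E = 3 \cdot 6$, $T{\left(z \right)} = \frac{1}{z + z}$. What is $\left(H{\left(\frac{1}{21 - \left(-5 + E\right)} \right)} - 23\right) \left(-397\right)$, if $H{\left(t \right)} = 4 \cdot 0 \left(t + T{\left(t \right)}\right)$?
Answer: $9131$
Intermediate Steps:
$T{\left(z \right)} = \frac{1}{2 z}$
$E = 18$
$H{\left(t \right)} = 0$ ($H{\left(t \right)} = 4 \cdot 0 \left(t + \frac{1}{2 t}\right) = 0 \left(t + \frac{1}{2 t}\right) = 0$)
$\left(H{\left(\frac{1}{21 - \left(-5 + E\right)} \right)} - 23\right) \left(-397\right) = \left(0 - 23\right) \left(-397\right) = \left(-23\right) \left(-397\right) = 9131$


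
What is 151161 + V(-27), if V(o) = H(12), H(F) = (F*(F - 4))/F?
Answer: 151169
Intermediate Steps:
H(F) = -4 + F (H(F) = (F*(-4 + F))/F = -4 + F)
V(o) = 8 (V(o) = -4 + 12 = 8)
151161 + V(-27) = 151161 + 8 = 151169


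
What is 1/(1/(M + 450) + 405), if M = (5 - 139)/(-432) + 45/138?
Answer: 2238761/906703173 ≈ 0.0024691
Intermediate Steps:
M = 3161/4968 (M = -134*(-1/432) + 45*(1/138) = 67/216 + 15/46 = 3161/4968 ≈ 0.63627)
1/(1/(M + 450) + 405) = 1/(1/(3161/4968 + 450) + 405) = 1/(1/(2238761/4968) + 405) = 1/(4968/2238761 + 405) = 1/(906703173/2238761) = 2238761/906703173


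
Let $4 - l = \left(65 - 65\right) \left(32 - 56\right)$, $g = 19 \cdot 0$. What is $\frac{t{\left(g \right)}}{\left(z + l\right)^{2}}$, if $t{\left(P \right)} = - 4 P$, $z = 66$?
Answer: $0$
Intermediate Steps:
$g = 0$
$l = 4$ ($l = 4 - \left(65 - 65\right) \left(32 - 56\right) = 4 - 0 \left(-24\right) = 4 - 0 = 4 + 0 = 4$)
$\frac{t{\left(g \right)}}{\left(z + l\right)^{2}} = \frac{\left(-4\right) 0}{\left(66 + 4\right)^{2}} = \frac{0}{70^{2}} = \frac{0}{4900} = 0 \cdot \frac{1}{4900} = 0$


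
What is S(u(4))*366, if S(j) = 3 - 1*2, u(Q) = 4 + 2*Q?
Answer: 366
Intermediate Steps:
S(j) = 1 (S(j) = 3 - 2 = 1)
S(u(4))*366 = 1*366 = 366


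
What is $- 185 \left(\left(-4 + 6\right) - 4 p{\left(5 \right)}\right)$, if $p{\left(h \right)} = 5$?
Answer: $3330$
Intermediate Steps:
$- 185 \left(\left(-4 + 6\right) - 4 p{\left(5 \right)}\right) = - 185 \left(\left(-4 + 6\right) - 20\right) = - 185 \left(2 - 20\right) = \left(-185\right) \left(-18\right) = 3330$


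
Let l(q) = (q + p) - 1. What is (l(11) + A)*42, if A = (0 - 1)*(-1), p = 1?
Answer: 504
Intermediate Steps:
l(q) = q (l(q) = (q + 1) - 1 = (1 + q) - 1 = q)
A = 1 (A = -1*(-1) = 1)
(l(11) + A)*42 = (11 + 1)*42 = 12*42 = 504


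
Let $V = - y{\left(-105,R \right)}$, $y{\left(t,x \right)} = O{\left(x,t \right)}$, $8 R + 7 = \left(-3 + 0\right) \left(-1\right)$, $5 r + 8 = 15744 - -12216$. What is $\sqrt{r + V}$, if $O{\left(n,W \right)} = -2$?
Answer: $\frac{\sqrt{139810}}{5} \approx 74.782$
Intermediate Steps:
$r = \frac{27952}{5}$ ($r = - \frac{8}{5} + \frac{15744 - -12216}{5} = - \frac{8}{5} + \frac{15744 + 12216}{5} = - \frac{8}{5} + \frac{1}{5} \cdot 27960 = - \frac{8}{5} + 5592 = \frac{27952}{5} \approx 5590.4$)
$R = - \frac{1}{2}$ ($R = - \frac{7}{8} + \frac{\left(-3 + 0\right) \left(-1\right)}{8} = - \frac{7}{8} + \frac{\left(-3\right) \left(-1\right)}{8} = - \frac{7}{8} + \frac{1}{8} \cdot 3 = - \frac{7}{8} + \frac{3}{8} = - \frac{1}{2} \approx -0.5$)
$y{\left(t,x \right)} = -2$
$V = 2$ ($V = \left(-1\right) \left(-2\right) = 2$)
$\sqrt{r + V} = \sqrt{\frac{27952}{5} + 2} = \sqrt{\frac{27962}{5}} = \frac{\sqrt{139810}}{5}$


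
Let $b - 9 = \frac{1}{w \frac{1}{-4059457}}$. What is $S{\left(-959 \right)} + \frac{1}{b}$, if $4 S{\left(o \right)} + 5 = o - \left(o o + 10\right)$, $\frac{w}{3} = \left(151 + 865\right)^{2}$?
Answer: $- \frac{21922122715953}{95245820} \approx -2.3016 \cdot 10^{5}$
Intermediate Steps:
$w = 3096768$ ($w = 3 \left(151 + 865\right)^{2} = 3 \cdot 1016^{2} = 3 \cdot 1032256 = 3096768$)
$b = \frac{23811455}{3096768}$ ($b = 9 + \frac{1}{3096768 \frac{1}{-4059457}} = 9 + \frac{1}{3096768 \left(- \frac{1}{4059457}\right)} = 9 + \frac{1}{- \frac{3096768}{4059457}} = 9 - \frac{4059457}{3096768} = \frac{23811455}{3096768} \approx 7.6891$)
$S{\left(o \right)} = - \frac{15}{4} - \frac{o^{2}}{4} + \frac{o}{4}$ ($S{\left(o \right)} = - \frac{5}{4} + \frac{o - \left(o o + 10\right)}{4} = - \frac{5}{4} + \frac{o - \left(o^{2} + 10\right)}{4} = - \frac{5}{4} + \frac{o - \left(10 + o^{2}\right)}{4} = - \frac{5}{4} + \frac{-10 + o - o^{2}}{4} = - \frac{5}{4} - \left(\frac{5}{2} - \frac{o}{4} + \frac{o^{2}}{4}\right) = - \frac{15}{4} - \frac{o^{2}}{4} + \frac{o}{4}$)
$S{\left(-959 \right)} + \frac{1}{b} = \left(- \frac{15}{4} - \frac{\left(-959\right)^{2}}{4} + \frac{1}{4} \left(-959\right)\right) + \frac{1}{\frac{23811455}{3096768}} = \left(- \frac{15}{4} - \frac{919681}{4} - \frac{959}{4}\right) + \frac{3096768}{23811455} = - \frac{920655}{4} + \frac{3096768}{23811455} = - \frac{21922122715953}{95245820}$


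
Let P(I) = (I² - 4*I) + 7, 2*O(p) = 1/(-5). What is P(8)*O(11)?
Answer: -39/10 ≈ -3.9000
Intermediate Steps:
O(p) = -⅒ (O(p) = (½)/(-5) = (½)*(-⅕) = -⅒)
P(I) = 7 + I² - 4*I
P(8)*O(11) = (7 + 8² - 4*8)*(-⅒) = (7 + 64 - 32)*(-⅒) = 39*(-⅒) = -39/10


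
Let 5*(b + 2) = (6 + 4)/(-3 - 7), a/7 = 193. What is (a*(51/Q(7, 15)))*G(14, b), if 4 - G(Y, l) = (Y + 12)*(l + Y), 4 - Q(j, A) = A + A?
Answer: 52158057/65 ≈ 8.0243e+5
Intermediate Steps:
Q(j, A) = 4 - 2*A (Q(j, A) = 4 - (A + A) = 4 - 2*A)
a = 1351 (a = 7*193 = 1351)
b = -11/5 (b = -2 + ((6 + 4)/(-3 - 7))/5 = -2 + (10/(-10))/5 = -2 + (10*(-⅒))/5 = -2 + (⅕)*(-1) = -2 - ⅕ = -11/5 ≈ -2.2000)
G(Y, l) = 4 - (12 + Y)*(Y + l) (G(Y, l) = 4 - (Y + 12)*(l + Y) = 4 - (12 + Y)*(Y + l))
(a*(51/Q(7, 15)))*G(14, b) = (1351*(51/(4 - 2*15)))*(4 - 1*14² - 12*14 - 12*(-11/5) - 1*14*(-11/5)) = (1351*(51/(4 - 30)))*(4 - 1*196 - 168 + 132/5 + 154/5) = (1351*(51/(-26)))*(4 - 196 - 168 + 132/5 + 154/5) = (1351*(51*(-1/26)))*(-1514/5) = (1351*(-51/26))*(-1514/5) = -68901/26*(-1514/5) = 52158057/65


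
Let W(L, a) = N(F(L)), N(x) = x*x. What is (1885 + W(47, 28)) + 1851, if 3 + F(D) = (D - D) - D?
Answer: 6236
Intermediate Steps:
F(D) = -3 - D (F(D) = -3 + ((D - D) - D) = -3 + (0 - D) = -3 - D)
N(x) = x²
W(L, a) = (-3 - L)²
(1885 + W(47, 28)) + 1851 = (1885 + (3 + 47)²) + 1851 = (1885 + 50²) + 1851 = (1885 + 2500) + 1851 = 4385 + 1851 = 6236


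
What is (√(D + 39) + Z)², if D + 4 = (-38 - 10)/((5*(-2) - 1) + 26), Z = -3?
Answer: (15 - √795)²/25 ≈ 6.9651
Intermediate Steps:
D = -36/5 (D = -4 + (-38 - 10)/((5*(-2) - 1) + 26) = -4 - 48/((-10 - 1) + 26) = -4 - 48/(-11 + 26) = -4 - 48/15 = -4 - 48*1/15 = -4 - 16/5 = -36/5 ≈ -7.2000)
(√(D + 39) + Z)² = (√(-36/5 + 39) - 3)² = (√(159/5) - 3)² = (√795/5 - 3)² = (-3 + √795/5)²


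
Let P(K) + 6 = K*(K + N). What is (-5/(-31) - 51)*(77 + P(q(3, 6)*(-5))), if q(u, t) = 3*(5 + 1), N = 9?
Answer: -11600936/31 ≈ -3.7422e+5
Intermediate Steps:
q(u, t) = 18 (q(u, t) = 3*6 = 18)
P(K) = -6 + K*(9 + K) (P(K) = -6 + K*(K + 9) = -6 + K*(9 + K))
(-5/(-31) - 51)*(77 + P(q(3, 6)*(-5))) = (-5/(-31) - 51)*(77 + (-6 + (18*(-5))² + 9*(18*(-5)))) = (-5*(-1/31) - 51)*(77 + (-6 + (-90)² + 9*(-90))) = (5/31 - 51)*(77 + (-6 + 8100 - 810)) = -1576*(77 + 7284)/31 = -1576/31*7361 = -11600936/31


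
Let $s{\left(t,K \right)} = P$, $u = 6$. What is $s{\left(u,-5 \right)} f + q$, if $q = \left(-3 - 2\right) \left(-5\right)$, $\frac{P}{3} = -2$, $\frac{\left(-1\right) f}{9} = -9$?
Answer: $-461$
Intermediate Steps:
$f = 81$ ($f = \left(-9\right) \left(-9\right) = 81$)
$P = -6$ ($P = 3 \left(-2\right) = -6$)
$s{\left(t,K \right)} = -6$
$q = 25$ ($q = \left(-5\right) \left(-5\right) = 25$)
$s{\left(u,-5 \right)} f + q = \left(-6\right) 81 + 25 = -486 + 25 = -461$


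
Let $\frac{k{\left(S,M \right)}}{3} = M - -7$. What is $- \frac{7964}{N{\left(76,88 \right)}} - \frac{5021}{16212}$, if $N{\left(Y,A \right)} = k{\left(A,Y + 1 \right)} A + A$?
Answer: $- \frac{2737499}{4101636} \approx -0.66742$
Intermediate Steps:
$k{\left(S,M \right)} = 21 + 3 M$ ($k{\left(S,M \right)} = 3 \left(M - -7\right) = 3 \left(M + 7\right) = 3 \left(7 + M\right) = 21 + 3 M$)
$N{\left(Y,A \right)} = A + A \left(24 + 3 Y\right)$ ($N{\left(Y,A \right)} = \left(21 + 3 \left(Y + 1\right)\right) A + A = \left(21 + 3 \left(1 + Y\right)\right) A + A = \left(21 + \left(3 + 3 Y\right)\right) A + A = \left(24 + 3 Y\right) A + A = A \left(24 + 3 Y\right) + A = A + A \left(24 + 3 Y\right)$)
$- \frac{7964}{N{\left(76,88 \right)}} - \frac{5021}{16212} = - \frac{7964}{88 \left(25 + 3 \cdot 76\right)} - \frac{5021}{16212} = - \frac{7964}{88 \left(25 + 228\right)} - \frac{5021}{16212} = - \frac{7964}{88 \cdot 253} - \frac{5021}{16212} = - \frac{7964}{22264} - \frac{5021}{16212} = \left(-7964\right) \frac{1}{22264} - \frac{5021}{16212} = - \frac{181}{506} - \frac{5021}{16212} = - \frac{2737499}{4101636}$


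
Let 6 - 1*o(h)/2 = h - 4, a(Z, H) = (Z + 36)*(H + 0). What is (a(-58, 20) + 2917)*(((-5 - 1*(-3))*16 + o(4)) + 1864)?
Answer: 4567588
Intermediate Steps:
a(Z, H) = H*(36 + Z) (a(Z, H) = (36 + Z)*H = H*(36 + Z))
o(h) = 20 - 2*h (o(h) = 12 - 2*(h - 4) = 12 - 2*(-4 + h) = 12 + (8 - 2*h) = 20 - 2*h)
(a(-58, 20) + 2917)*(((-5 - 1*(-3))*16 + o(4)) + 1864) = (20*(36 - 58) + 2917)*(((-5 - 1*(-3))*16 + (20 - 2*4)) + 1864) = (20*(-22) + 2917)*(((-5 + 3)*16 + (20 - 8)) + 1864) = (-440 + 2917)*((-2*16 + 12) + 1864) = 2477*((-32 + 12) + 1864) = 2477*(-20 + 1864) = 2477*1844 = 4567588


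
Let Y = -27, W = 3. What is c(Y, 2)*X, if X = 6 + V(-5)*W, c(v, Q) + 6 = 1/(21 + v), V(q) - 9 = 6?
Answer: -629/2 ≈ -314.50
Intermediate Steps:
V(q) = 15 (V(q) = 9 + 6 = 15)
c(v, Q) = -6 + 1/(21 + v)
X = 51 (X = 6 + 15*3 = 6 + 45 = 51)
c(Y, 2)*X = ((-125 - 6*(-27))/(21 - 27))*51 = ((-125 + 162)/(-6))*51 = -1/6*37*51 = -37/6*51 = -629/2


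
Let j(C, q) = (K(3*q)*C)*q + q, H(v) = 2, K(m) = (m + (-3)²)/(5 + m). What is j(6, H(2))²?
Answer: 40804/121 ≈ 337.22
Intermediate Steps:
K(m) = (9 + m)/(5 + m) (K(m) = (m + 9)/(5 + m) = (9 + m)/(5 + m))
j(C, q) = q + C*q*(9 + 3*q)/(5 + 3*q) (j(C, q) = (((9 + 3*q)/(5 + 3*q))*C)*q + q = (C*(9 + 3*q)/(5 + 3*q))*q + q = C*q*(9 + 3*q)/(5 + 3*q) + q = q + C*q*(9 + 3*q)/(5 + 3*q))
j(6, H(2))² = (2*(5 + 3*2 + 3*6*(3 + 2))/(5 + 3*2))² = (2*(5 + 6 + 3*6*5)/(5 + 6))² = (2*(5 + 6 + 90)/11)² = (2*(1/11)*101)² = (202/11)² = 40804/121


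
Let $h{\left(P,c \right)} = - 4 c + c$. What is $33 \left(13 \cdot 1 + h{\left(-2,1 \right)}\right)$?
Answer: $330$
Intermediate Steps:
$h{\left(P,c \right)} = - 3 c$
$33 \left(13 \cdot 1 + h{\left(-2,1 \right)}\right) = 33 \left(13 \cdot 1 - 3\right) = 33 \left(13 - 3\right) = 33 \cdot 10 = 330$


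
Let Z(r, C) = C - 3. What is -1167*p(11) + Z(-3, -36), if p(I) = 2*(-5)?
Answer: 11631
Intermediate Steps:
p(I) = -10
Z(r, C) = -3 + C
-1167*p(11) + Z(-3, -36) = -1167*(-10) + (-3 - 36) = 11670 - 39 = 11631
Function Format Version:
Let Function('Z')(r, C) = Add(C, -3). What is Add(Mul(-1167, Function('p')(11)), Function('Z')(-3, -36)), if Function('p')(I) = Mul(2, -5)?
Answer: 11631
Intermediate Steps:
Function('p')(I) = -10
Function('Z')(r, C) = Add(-3, C)
Add(Mul(-1167, Function('p')(11)), Function('Z')(-3, -36)) = Add(Mul(-1167, -10), Add(-3, -36)) = Add(11670, -39) = 11631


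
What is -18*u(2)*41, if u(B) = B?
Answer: -1476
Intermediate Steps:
-18*u(2)*41 = -18*2*41 = -36*41 = -1476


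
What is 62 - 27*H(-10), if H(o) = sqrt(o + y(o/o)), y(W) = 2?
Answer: 62 - 54*I*sqrt(2) ≈ 62.0 - 76.368*I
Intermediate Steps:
H(o) = sqrt(2 + o) (H(o) = sqrt(o + 2) = sqrt(2 + o))
62 - 27*H(-10) = 62 - 27*sqrt(2 - 10) = 62 - 54*I*sqrt(2)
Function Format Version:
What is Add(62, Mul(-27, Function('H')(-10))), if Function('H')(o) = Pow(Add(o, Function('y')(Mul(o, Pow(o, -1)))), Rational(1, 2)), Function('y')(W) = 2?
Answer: Add(62, Mul(-54, I, Pow(2, Rational(1, 2)))) ≈ Add(62.000, Mul(-76.368, I))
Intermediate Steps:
Function('H')(o) = Pow(Add(2, o), Rational(1, 2)) (Function('H')(o) = Pow(Add(o, 2), Rational(1, 2)) = Pow(Add(2, o), Rational(1, 2)))
Add(62, Mul(-27, Function('H')(-10))) = Add(62, Mul(-27, Pow(Add(2, -10), Rational(1, 2)))) = Add(62, Mul(-27, Pow(-8, Rational(1, 2)))) = Add(62, Mul(-27, Mul(2, I, Pow(2, Rational(1, 2))))) = Add(62, Mul(-54, I, Pow(2, Rational(1, 2))))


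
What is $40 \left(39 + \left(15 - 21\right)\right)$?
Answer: $1320$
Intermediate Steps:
$40 \left(39 + \left(15 - 21\right)\right) = 40 \left(39 - 6\right) = 40 \cdot 33 = 1320$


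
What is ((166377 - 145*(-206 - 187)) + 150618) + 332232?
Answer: 706212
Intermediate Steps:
((166377 - 145*(-206 - 187)) + 150618) + 332232 = ((166377 - 145*(-393)) + 150618) + 332232 = ((166377 - 1*(-56985)) + 150618) + 332232 = ((166377 + 56985) + 150618) + 332232 = (223362 + 150618) + 332232 = 373980 + 332232 = 706212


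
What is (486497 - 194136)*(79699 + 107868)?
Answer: 54837275687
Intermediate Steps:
(486497 - 194136)*(79699 + 107868) = 292361*187567 = 54837275687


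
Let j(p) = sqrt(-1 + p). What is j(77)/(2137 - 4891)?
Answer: -sqrt(19)/1377 ≈ -0.0031655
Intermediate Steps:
j(77)/(2137 - 4891) = sqrt(-1 + 77)/(2137 - 4891) = sqrt(76)/(-2754) = (2*sqrt(19))*(-1/2754) = -sqrt(19)/1377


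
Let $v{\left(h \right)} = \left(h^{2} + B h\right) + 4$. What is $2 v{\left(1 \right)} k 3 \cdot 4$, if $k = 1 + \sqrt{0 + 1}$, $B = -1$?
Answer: $192$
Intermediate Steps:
$v{\left(h \right)} = 4 + h^{2} - h$ ($v{\left(h \right)} = \left(h^{2} - h\right) + 4 = 4 + h^{2} - h$)
$k = 2$ ($k = 1 + \sqrt{1} = 1 + 1 = 2$)
$2 v{\left(1 \right)} k 3 \cdot 4 = 2 \left(4 + 1^{2} - 1\right) 2 \cdot 3 \cdot 4 = 2 \left(4 + 1 - 1\right) 2 \cdot 3 \cdot 4 = 2 \cdot 4 \cdot 2 \cdot 3 \cdot 4 = 8 \cdot 2 \cdot 3 \cdot 4 = 16 \cdot 3 \cdot 4 = 48 \cdot 4 = 192$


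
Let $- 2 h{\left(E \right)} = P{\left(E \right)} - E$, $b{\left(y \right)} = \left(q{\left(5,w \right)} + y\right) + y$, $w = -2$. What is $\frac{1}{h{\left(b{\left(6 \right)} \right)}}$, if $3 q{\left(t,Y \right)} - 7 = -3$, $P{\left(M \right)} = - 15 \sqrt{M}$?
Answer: $- \frac{6}{635} + \frac{9 \sqrt{30}}{1270} \approx 0.029366$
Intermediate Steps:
$q{\left(t,Y \right)} = \frac{4}{3}$ ($q{\left(t,Y \right)} = \frac{7}{3} + \frac{1}{3} \left(-3\right) = \frac{7}{3} - 1 = \frac{4}{3}$)
$b{\left(y \right)} = \frac{4}{3} + 2 y$ ($b{\left(y \right)} = \left(\frac{4}{3} + y\right) + y = \frac{4}{3} + 2 y$)
$h{\left(E \right)} = \frac{E}{2} + \frac{15 \sqrt{E}}{2}$ ($h{\left(E \right)} = - \frac{- 15 \sqrt{E} - E}{2} = - \frac{- E - 15 \sqrt{E}}{2} = \frac{E}{2} + \frac{15 \sqrt{E}}{2}$)
$\frac{1}{h{\left(b{\left(6 \right)} \right)}} = \frac{1}{\frac{\frac{4}{3} + 2 \cdot 6}{2} + \frac{15 \sqrt{\frac{4}{3} + 2 \cdot 6}}{2}} = \frac{1}{\frac{\frac{4}{3} + 12}{2} + \frac{15 \sqrt{\frac{4}{3} + 12}}{2}} = \frac{1}{\frac{1}{2} \cdot \frac{40}{3} + \frac{15 \sqrt{\frac{40}{3}}}{2}} = \frac{1}{\frac{20}{3} + \frac{15 \frac{2 \sqrt{30}}{3}}{2}} = \frac{1}{\frac{20}{3} + 5 \sqrt{30}}$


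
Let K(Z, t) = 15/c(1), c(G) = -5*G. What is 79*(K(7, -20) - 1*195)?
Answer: -15642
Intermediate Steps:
K(Z, t) = -3 (K(Z, t) = 15/((-5*1)) = 15/(-5) = 15*(-⅕) = -3)
79*(K(7, -20) - 1*195) = 79*(-3 - 1*195) = 79*(-3 - 195) = 79*(-198) = -15642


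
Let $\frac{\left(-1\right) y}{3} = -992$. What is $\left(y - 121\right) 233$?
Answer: $665215$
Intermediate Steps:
$y = 2976$ ($y = \left(-3\right) \left(-992\right) = 2976$)
$\left(y - 121\right) 233 = \left(2976 - 121\right) 233 = 2855 \cdot 233 = 665215$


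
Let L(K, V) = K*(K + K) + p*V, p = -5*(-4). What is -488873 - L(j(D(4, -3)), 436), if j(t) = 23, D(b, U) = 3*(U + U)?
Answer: -498651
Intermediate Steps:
D(b, U) = 6*U (D(b, U) = 3*(2*U) = 6*U)
p = 20
L(K, V) = 2*K² + 20*V (L(K, V) = K*(K + K) + 20*V = K*(2*K) + 20*V = 2*K² + 20*V)
-488873 - L(j(D(4, -3)), 436) = -488873 - (2*23² + 20*436) = -488873 - (2*529 + 8720) = -488873 - (1058 + 8720) = -488873 - 1*9778 = -488873 - 9778 = -498651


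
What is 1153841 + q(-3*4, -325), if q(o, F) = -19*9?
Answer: 1153670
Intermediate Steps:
q(o, F) = -171
1153841 + q(-3*4, -325) = 1153841 - 171 = 1153670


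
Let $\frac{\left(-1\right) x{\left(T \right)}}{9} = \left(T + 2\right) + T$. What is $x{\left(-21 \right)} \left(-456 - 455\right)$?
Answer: $-327960$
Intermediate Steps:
$x{\left(T \right)} = -18 - 18 T$ ($x{\left(T \right)} = - 9 \left(\left(T + 2\right) + T\right) = - 9 \left(\left(2 + T\right) + T\right) = - 9 \left(2 + 2 T\right) = -18 - 18 T$)
$x{\left(-21 \right)} \left(-456 - 455\right) = \left(-18 - -378\right) \left(-456 - 455\right) = \left(-18 + 378\right) \left(-911\right) = 360 \left(-911\right) = -327960$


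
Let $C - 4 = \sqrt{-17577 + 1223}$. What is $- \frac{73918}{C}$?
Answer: $- \frac{147836}{8185} + \frac{36959 i \sqrt{16354}}{8185} \approx -18.062 + 577.45 i$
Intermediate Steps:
$C = 4 + i \sqrt{16354}$ ($C = 4 + \sqrt{-17577 + 1223} = 4 + \sqrt{-16354} = 4 + i \sqrt{16354} \approx 4.0 + 127.88 i$)
$- \frac{73918}{C} = - \frac{73918}{4 + i \sqrt{16354}}$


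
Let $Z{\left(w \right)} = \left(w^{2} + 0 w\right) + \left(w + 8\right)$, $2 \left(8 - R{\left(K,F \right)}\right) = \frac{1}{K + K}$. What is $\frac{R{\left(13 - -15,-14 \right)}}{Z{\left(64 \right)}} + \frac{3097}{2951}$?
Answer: $\frac{1448370297}{1377574016} \approx 1.0514$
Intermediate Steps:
$R{\left(K,F \right)} = 8 - \frac{1}{4 K}$ ($R{\left(K,F \right)} = 8 - \frac{1}{2 \left(K + K\right)} = 8 - \frac{1}{2 \cdot 2 K} = 8 - \frac{\frac{1}{2} \frac{1}{K}}{2} = 8 - \frac{1}{4 K}$)
$Z{\left(w \right)} = 8 + w + w^{2}$ ($Z{\left(w \right)} = \left(w^{2} + 0\right) + \left(8 + w\right) = w^{2} + \left(8 + w\right) = 8 + w + w^{2}$)
$\frac{R{\left(13 - -15,-14 \right)}}{Z{\left(64 \right)}} + \frac{3097}{2951} = \frac{8 - \frac{1}{4 \left(13 - -15\right)}}{8 + 64 + 64^{2}} + \frac{3097}{2951} = \frac{8 - \frac{1}{4 \left(13 + 15\right)}}{8 + 64 + 4096} + 3097 \cdot \frac{1}{2951} = \frac{8 - \frac{1}{4 \cdot 28}}{4168} + \frac{3097}{2951} = \left(8 - \frac{1}{112}\right) \frac{1}{4168} + \frac{3097}{2951} = \frac{895}{112} \cdot \frac{1}{4168} + \frac{3097}{2951} = \frac{895}{466816} + \frac{3097}{2951} = \frac{1448370297}{1377574016}$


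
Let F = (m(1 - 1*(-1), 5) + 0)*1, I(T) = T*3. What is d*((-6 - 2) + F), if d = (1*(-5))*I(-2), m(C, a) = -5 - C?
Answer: -450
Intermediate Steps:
I(T) = 3*T
d = 30 (d = (1*(-5))*(3*(-2)) = -5*(-6) = 30)
F = -7 (F = ((-5 - (1 - 1*(-1))) + 0)*1 = ((-5 - (1 + 1)) + 0)*1 = ((-5 - 1*2) + 0)*1 = ((-5 - 2) + 0)*1 = (-7 + 0)*1 = -7*1 = -7)
d*((-6 - 2) + F) = 30*((-6 - 2) - 7) = 30*(-8 - 7) = 30*(-15) = -450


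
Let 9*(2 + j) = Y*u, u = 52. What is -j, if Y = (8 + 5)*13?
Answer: -8770/9 ≈ -974.44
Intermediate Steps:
Y = 169 (Y = 13*13 = 169)
j = 8770/9 (j = -2 + (169*52)/9 = -2 + (⅑)*8788 = -2 + 8788/9 = 8770/9 ≈ 974.44)
-j = -1*8770/9 = -8770/9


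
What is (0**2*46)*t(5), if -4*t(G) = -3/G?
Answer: 0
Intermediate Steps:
t(G) = 3/(4*G) (t(G) = -(-3)/(4*G) = 3/(4*G))
(0**2*46)*t(5) = (0**2*46)*((3/4)/5) = (0*46)*((3/4)*(1/5)) = 0*(3/20) = 0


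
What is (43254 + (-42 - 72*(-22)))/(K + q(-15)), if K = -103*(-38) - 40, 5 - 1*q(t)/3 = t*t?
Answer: 22398/1607 ≈ 13.938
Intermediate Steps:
q(t) = 15 - 3*t² (q(t) = 15 - 3*t*t = 15 - 3*t²)
K = 3874 (K = 3914 - 40 = 3874)
(43254 + (-42 - 72*(-22)))/(K + q(-15)) = (43254 + (-42 - 72*(-22)))/(3874 + (15 - 3*(-15)²)) = (43254 + (-42 + 1584))/(3874 + (15 - 3*225)) = (43254 + 1542)/(3874 + (15 - 675)) = 44796/(3874 - 660) = 44796/3214 = 44796*(1/3214) = 22398/1607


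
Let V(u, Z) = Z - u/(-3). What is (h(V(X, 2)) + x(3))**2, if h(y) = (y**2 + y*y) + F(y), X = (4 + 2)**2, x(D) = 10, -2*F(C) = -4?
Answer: 163216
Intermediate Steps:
F(C) = 2 (F(C) = -1/2*(-4) = 2)
X = 36 (X = 6**2 = 36)
V(u, Z) = Z + u/3 (V(u, Z) = Z - u*(-1)/3 = Z - (-1)*u/3 = Z + u/3)
h(y) = 2 + 2*y**2 (h(y) = (y**2 + y*y) + 2 = (y**2 + y**2) + 2 = 2*y**2 + 2 = 2 + 2*y**2)
(h(V(X, 2)) + x(3))**2 = ((2 + 2*(2 + (1/3)*36)**2) + 10)**2 = ((2 + 2*(2 + 12)**2) + 10)**2 = ((2 + 2*14**2) + 10)**2 = ((2 + 2*196) + 10)**2 = ((2 + 392) + 10)**2 = (394 + 10)**2 = 404**2 = 163216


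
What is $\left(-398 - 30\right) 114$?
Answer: $-48792$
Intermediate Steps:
$\left(-398 - 30\right) 114 = \left(-428\right) 114 = -48792$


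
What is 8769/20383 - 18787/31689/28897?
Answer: 729958156996/1696823662149 ≈ 0.43019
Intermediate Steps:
8769/20383 - 18787/31689/28897 = 8769*(1/20383) - 18787*1/31689*(1/28897) = 8769/20383 - 18787/31689*1/28897 = 8769/20383 - 18787/915717033 = 729958156996/1696823662149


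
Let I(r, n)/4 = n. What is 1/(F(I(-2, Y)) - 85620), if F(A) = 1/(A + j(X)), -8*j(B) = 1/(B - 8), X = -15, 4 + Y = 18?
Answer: -10305/882313916 ≈ -1.1680e-5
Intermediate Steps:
Y = 14 (Y = -4 + 18 = 14)
I(r, n) = 4*n
j(B) = -1/(8*(-8 + B)) (j(B) = -1/(8*(B - 8)) = -1/(8*(-8 + B)))
F(A) = 1/(1/184 + A) (F(A) = 1/(A - 1/(-64 + 8*(-15))) = 1/(A - 1/(-64 - 120)) = 1/(A - 1/(-184)) = 1/(A - 1*(-1/184)) = 1/(A + 1/184) = 1/(1/184 + A))
1/(F(I(-2, Y)) - 85620) = 1/(184/(1 + 184*(4*14)) - 85620) = 1/(184/(1 + 184*56) - 85620) = 1/(184/(1 + 10304) - 85620) = 1/(184/10305 - 85620) = 1/(-882313916/10305) = -10305/882313916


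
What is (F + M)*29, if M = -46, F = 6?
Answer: -1160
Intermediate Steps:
(F + M)*29 = (6 - 46)*29 = -40*29 = -1160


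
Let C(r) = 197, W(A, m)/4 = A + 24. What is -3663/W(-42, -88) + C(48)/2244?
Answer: 228721/4488 ≈ 50.963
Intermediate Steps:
W(A, m) = 96 + 4*A (W(A, m) = 4*(A + 24) = 4*(24 + A) = 96 + 4*A)
-3663/W(-42, -88) + C(48)/2244 = -3663/(96 + 4*(-42)) + 197/2244 = -3663/(96 - 168) + 197*(1/2244) = -3663/(-72) + 197/2244 = -3663*(-1/72) + 197/2244 = 407/8 + 197/2244 = 228721/4488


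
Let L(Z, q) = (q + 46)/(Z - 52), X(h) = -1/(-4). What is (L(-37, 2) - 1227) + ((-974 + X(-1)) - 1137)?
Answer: -1188431/356 ≈ -3338.3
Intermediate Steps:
X(h) = ¼ (X(h) = -1*(-¼) = ¼)
L(Z, q) = (46 + q)/(-52 + Z)
(L(-37, 2) - 1227) + ((-974 + X(-1)) - 1137) = ((46 + 2)/(-52 - 37) - 1227) + ((-974 + ¼) - 1137) = (48/(-89) - 1227) + (-3895/4 - 1137) = (-1/89*48 - 1227) - 8443/4 = (-48/89 - 1227) - 8443/4 = -109251/89 - 8443/4 = -1188431/356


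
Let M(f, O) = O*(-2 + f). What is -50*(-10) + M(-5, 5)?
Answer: 465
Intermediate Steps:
-50*(-10) + M(-5, 5) = -50*(-10) + 5*(-2 - 5) = 500 + 5*(-7) = 500 - 35 = 465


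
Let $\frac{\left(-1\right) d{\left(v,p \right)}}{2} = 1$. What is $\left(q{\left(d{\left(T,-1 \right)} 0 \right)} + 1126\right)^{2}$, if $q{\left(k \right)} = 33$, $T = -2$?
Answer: $1343281$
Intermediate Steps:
$d{\left(v,p \right)} = -2$ ($d{\left(v,p \right)} = \left(-2\right) 1 = -2$)
$\left(q{\left(d{\left(T,-1 \right)} 0 \right)} + 1126\right)^{2} = \left(33 + 1126\right)^{2} = 1159^{2} = 1343281$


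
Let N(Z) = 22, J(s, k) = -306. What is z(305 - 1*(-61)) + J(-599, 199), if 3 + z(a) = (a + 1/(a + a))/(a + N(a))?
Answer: -87493031/284016 ≈ -308.06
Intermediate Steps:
z(a) = -3 + (a + 1/(2*a))/(22 + a) (z(a) = -3 + (a + 1/(a + a))/(a + 22) = -3 + (a + 1/(2*a))/(22 + a))
z(305 - 1*(-61)) + J(-599, 199) = (1 - 132*(305 - 1*(-61)) - 4*(305 - 1*(-61))²)/(2*(305 - 1*(-61))*(22 + (305 - 1*(-61)))) - 306 = (1 - 132*(305 + 61) - 4*(305 + 61)²)/(2*(305 + 61)*(22 + (305 + 61))) - 306 = (½)*(1 - 132*366 - 4*366²)/(366*(22 + 366)) - 306 = (½)*(1/366)*(1 - 48312 - 4*133956)/388 - 306 = (½)*(1/366)*(1/388)*(1 - 48312 - 535824) - 306 = (½)*(1/366)*(1/388)*(-584135) - 306 = -584135/284016 - 306 = -87493031/284016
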